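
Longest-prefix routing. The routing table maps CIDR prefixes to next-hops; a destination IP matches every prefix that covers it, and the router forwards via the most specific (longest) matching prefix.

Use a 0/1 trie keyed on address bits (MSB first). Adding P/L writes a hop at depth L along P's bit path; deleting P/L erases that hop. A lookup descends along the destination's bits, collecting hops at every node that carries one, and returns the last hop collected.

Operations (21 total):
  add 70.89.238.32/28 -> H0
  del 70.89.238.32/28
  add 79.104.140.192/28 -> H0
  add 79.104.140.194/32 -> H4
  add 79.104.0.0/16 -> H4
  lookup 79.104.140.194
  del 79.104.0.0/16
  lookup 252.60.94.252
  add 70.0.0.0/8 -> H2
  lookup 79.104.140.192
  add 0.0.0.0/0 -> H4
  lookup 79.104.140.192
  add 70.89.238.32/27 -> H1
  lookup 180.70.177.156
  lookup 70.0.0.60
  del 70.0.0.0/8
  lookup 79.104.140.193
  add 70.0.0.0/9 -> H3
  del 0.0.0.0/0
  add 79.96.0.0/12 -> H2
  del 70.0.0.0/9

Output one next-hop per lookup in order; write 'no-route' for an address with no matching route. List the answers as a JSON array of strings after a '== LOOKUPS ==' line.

Trace:
  add 70.89.238.32/28 -> H0 at depth 28
  - 70.89.238.32/28 clear@28
  add 79.104.140.192/28 -> H0 at depth 28
  add 79.104.140.194/32 -> H4 at depth 32
  add 79.104.0.0/16 -> H4 at depth 16
  lookup 79.104.140.194: bits 01001111011010001000110011000010 walk d0:-→d1:-→d2:-→d3:-→d4:-→d5:-→d6:-→d7:-→d8:-→d9:-→d10:-→d11:-→d12:-→d13:-→d14:-→d15:-→d16:H4→d17:-→d18:-→d19:-→d20:-→d21:-→d22:-→d23:-→d24:-→d25:-→d26:-→d27:-→d28:H0→d29:-→d30:-→d31:-→d32:H4 -> H4
  - 79.104.0.0/16 clear@16
  lookup 252.60.94.252: bits ε walk d0:- -> no-route
  add 70.0.0.0/8 -> H2 at depth 8
  lookup 79.104.140.192: bits 010011110110100010001100110000 walk d0:-→d1:-→d2:-→d3:-→d4:-→d5:-→d6:-→d7:-→d8:-→d9:-→d10:-→d11:-→d12:-→d13:-→d14:-→d15:-→d16:-→d17:-→d18:-→d19:-→d20:-→d21:-→d22:-→d23:-→d24:-→d25:-→d26:-→d27:-→d28:H0→d29:-→d30:- -> H0
  add 0.0.0.0/0 -> H4 at depth 0
  lookup 79.104.140.192: bits 010011110110100010001100110000 walk d0:H4→d1:-→d2:-→d3:-→d4:-→d5:-→d6:-→d7:-→d8:-→d9:-→d10:-→d11:-→d12:-→d13:-→d14:-→d15:-→d16:-→d17:-→d18:-→d19:-→d20:-→d21:-→d22:-→d23:-→d24:-→d25:-→d26:-→d27:-→d28:H0→d29:-→d30:- -> H0
  add 70.89.238.32/27 -> H1 at depth 27
  lookup 180.70.177.156: bits ε walk d0:H4 -> H4
  lookup 70.0.0.60: bits 010001100 walk d0:H4→d1:-→d2:-→d3:-→d4:-→d5:-→d6:-→d7:-→d8:H2→d9:- -> H2
  - 70.0.0.0/8 clear@8
  lookup 79.104.140.193: bits 010011110110100010001100110000 walk d0:H4→d1:-→d2:-→d3:-→d4:-→d5:-→d6:-→d7:-→d8:-→d9:-→d10:-→d11:-→d12:-→d13:-→d14:-→d15:-→d16:-→d17:-→d18:-→d19:-→d20:-→d21:-→d22:-→d23:-→d24:-→d25:-→d26:-→d27:-→d28:H0→d29:-→d30:- -> H0
  add 70.0.0.0/9 -> H3 at depth 9
  - 0.0.0.0/0 clear@0
  add 79.96.0.0/12 -> H2 at depth 12
  - 70.0.0.0/9 clear@9

== LOOKUPS ==
["H4","no-route","H0","H0","H4","H2","H0"]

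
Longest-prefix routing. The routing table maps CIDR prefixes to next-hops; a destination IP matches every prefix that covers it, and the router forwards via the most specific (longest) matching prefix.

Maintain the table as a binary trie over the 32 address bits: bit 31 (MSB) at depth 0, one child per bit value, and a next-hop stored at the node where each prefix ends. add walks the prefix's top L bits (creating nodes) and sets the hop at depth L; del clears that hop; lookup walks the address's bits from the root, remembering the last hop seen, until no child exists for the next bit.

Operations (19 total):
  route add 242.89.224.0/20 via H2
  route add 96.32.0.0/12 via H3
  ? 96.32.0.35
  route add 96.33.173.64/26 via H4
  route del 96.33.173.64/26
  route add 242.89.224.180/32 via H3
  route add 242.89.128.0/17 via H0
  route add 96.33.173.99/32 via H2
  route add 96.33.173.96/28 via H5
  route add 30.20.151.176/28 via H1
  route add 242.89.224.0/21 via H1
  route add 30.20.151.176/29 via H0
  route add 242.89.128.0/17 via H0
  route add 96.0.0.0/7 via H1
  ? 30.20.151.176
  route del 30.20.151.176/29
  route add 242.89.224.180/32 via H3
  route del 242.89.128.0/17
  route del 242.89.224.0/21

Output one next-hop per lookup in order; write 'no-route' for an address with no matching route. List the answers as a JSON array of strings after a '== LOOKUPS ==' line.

Apply in order:
  add 242.89.224.0/20 -> H2 at depth 20
  add 96.32.0.0/12 -> H3 at depth 12
  Q 96.32.0.35: descend 011000000010 ; hops seen [H3] ; pick H3
  add 96.33.173.64/26 -> H4 at depth 26
  del 96.33.173.64/26 (clear depth 26)
  add 242.89.224.180/32 -> H3 at depth 32
  add 242.89.128.0/17 -> H0 at depth 17
  add 96.33.173.99/32 -> H2 at depth 32
  add 96.33.173.96/28 -> H5 at depth 28
  add 30.20.151.176/28 -> H1 at depth 28
  add 242.89.224.0/21 -> H1 at depth 21
  add 30.20.151.176/29 -> H0 at depth 29
  add 242.89.128.0/17 -> H0 at depth 17
  add 96.0.0.0/7 -> H1 at depth 7
  Q 30.20.151.176: descend 00011110000101001001011110110 ; hops seen [H1,H0] ; pick H0
  del 30.20.151.176/29 (clear depth 29)
  add 242.89.224.180/32 -> H3 at depth 32
  del 242.89.128.0/17 (clear depth 17)
  del 242.89.224.0/21 (clear depth 21)

== LOOKUPS ==
["H3","H0"]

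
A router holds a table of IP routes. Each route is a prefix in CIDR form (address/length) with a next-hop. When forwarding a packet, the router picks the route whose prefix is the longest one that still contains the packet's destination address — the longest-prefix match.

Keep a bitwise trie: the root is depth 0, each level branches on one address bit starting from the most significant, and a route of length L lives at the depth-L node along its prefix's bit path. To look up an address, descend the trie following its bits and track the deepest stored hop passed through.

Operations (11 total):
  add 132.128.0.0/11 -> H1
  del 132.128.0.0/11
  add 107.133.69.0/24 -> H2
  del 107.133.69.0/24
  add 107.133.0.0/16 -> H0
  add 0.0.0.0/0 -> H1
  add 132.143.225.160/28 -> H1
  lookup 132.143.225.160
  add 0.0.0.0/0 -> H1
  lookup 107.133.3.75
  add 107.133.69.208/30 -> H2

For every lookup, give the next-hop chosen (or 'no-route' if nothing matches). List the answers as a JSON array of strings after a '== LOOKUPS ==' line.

Apply in order:
  + 132.128.0.0/11 (H1) depth=11
  del 132.128.0.0/11 (clear depth 11)
  + 107.133.69.0/24 (H2) depth=24
  del 107.133.69.0/24 (clear depth 24)
  + 107.133.0.0/16 (H0) depth=16
  + 0.0.0.0/0 (H1) depth=0
  + 132.143.225.160/28 (H1) depth=28
  Q 132.143.225.160: descend 1000010010001111111000011010 ; hops seen [H1,H1] ; pick H1
  + 0.0.0.0/0 (H1) depth=0
  Q 107.133.3.75: descend 01101011100001010 ; hops seen [H1,H0] ; pick H0
  + 107.133.69.208/30 (H2) depth=30

== LOOKUPS ==
["H1","H0"]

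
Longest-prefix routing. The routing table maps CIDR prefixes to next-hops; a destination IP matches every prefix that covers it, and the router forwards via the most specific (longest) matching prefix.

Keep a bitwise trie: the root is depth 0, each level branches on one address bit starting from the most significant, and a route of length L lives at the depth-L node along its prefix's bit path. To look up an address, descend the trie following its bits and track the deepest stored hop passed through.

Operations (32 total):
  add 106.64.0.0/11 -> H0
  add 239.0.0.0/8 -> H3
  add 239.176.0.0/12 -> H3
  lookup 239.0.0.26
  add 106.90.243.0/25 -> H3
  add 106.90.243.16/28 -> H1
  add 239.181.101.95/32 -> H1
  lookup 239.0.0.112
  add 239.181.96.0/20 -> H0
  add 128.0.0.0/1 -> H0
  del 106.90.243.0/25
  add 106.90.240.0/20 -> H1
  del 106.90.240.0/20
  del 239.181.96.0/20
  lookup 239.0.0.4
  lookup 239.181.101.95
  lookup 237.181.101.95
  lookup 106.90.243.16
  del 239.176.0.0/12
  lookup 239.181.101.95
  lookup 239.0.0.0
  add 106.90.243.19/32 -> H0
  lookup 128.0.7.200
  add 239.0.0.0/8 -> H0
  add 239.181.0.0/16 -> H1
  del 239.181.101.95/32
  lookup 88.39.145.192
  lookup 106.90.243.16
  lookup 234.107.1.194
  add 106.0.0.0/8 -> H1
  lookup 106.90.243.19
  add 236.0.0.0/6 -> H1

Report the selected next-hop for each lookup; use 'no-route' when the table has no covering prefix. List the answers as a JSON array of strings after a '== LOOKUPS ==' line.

Trace:
  + 106.64.0.0/11 (H0) depth=11
  + 239.0.0.0/8 (H3) depth=8
  + 239.176.0.0/12 (H3) depth=12
  Q 239.0.0.26: descend 11101111 ; hops seen [H3] ; pick H3
  + 106.90.243.0/25 (H3) depth=25
  + 106.90.243.16/28 (H1) depth=28
  + 239.181.101.95/32 (H1) depth=32
  Q 239.0.0.112: descend 11101111 ; hops seen [H3] ; pick H3
  + 239.181.96.0/20 (H0) depth=20
  + 128.0.0.0/1 (H0) depth=1
  - 106.90.243.0/25 clear@25
  + 106.90.240.0/20 (H1) depth=20
  - 106.90.240.0/20 clear@20
  - 239.181.96.0/20 clear@20
  Q 239.0.0.4: descend 11101111 ; hops seen [H0,H3] ; pick H3
  Q 239.181.101.95: descend 11101111101101010110010101011111 ; hops seen [H0,H3,H3,H1] ; pick H1
  Q 237.181.101.95: descend 111011 ; hops seen [H0] ; pick H0
  Q 106.90.243.16: descend 0110101001011010111100110001 ; hops seen [H0,H1] ; pick H1
  - 239.176.0.0/12 clear@12
  Q 239.181.101.95: descend 11101111101101010110010101011111 ; hops seen [H0,H3,H1] ; pick H1
  Q 239.0.0.0: descend 11101111 ; hops seen [H0,H3] ; pick H3
  + 106.90.243.19/32 (H0) depth=32
  Q 128.0.7.200: descend 1 ; hops seen [H0] ; pick H0
  + 239.0.0.0/8 (H0) depth=8
  + 239.181.0.0/16 (H1) depth=16
  - 239.181.101.95/32 clear@32
  Q 88.39.145.192: descend 01 ; hops seen [∅] ; pick no-route
  Q 106.90.243.16: descend 011010100101101011110011000100 ; hops seen [H0,H1] ; pick H1
  Q 234.107.1.194: descend 11101 ; hops seen [H0] ; pick H0
  + 106.0.0.0/8 (H1) depth=8
  Q 106.90.243.19: descend 01101010010110101111001100010011 ; hops seen [H1,H0,H1,H0] ; pick H0
  + 236.0.0.0/6 (H1) depth=6

== LOOKUPS ==
["H3","H3","H3","H1","H0","H1","H1","H3","H0","no-route","H1","H0","H0"]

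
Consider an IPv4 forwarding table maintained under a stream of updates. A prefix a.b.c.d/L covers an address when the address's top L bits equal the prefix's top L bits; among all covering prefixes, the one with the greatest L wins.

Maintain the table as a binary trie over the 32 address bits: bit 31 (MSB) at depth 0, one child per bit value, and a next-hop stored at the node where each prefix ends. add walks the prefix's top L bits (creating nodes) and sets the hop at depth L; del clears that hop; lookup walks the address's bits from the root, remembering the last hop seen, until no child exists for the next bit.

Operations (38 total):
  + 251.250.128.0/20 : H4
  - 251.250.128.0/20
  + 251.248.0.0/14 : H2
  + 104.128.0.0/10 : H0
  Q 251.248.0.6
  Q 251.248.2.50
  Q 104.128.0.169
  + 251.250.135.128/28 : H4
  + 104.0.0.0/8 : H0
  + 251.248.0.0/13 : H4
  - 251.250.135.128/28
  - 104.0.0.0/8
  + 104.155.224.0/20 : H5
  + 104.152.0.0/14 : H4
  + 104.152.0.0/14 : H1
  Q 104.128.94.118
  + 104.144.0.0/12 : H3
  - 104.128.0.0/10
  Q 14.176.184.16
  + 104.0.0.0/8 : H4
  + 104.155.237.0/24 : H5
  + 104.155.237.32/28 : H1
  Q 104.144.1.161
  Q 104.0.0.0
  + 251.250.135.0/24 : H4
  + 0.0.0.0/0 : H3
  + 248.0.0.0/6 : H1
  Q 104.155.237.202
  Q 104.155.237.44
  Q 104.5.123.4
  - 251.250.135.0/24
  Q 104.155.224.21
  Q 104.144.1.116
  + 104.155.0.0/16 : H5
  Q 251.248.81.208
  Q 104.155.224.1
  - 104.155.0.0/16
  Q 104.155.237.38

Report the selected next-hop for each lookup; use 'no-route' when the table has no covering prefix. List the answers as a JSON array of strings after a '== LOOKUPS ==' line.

Process each operation:
  + 251.250.128.0/20 (H4) depth=20
  del 251.250.128.0/20 (clear depth 20)
  + 251.248.0.0/14 (H2) depth=14
  + 104.128.0.0/10 (H0) depth=10
  lookup 251.248.0.6: bits 11111011111110 walk d0:-→d1:-→d2:-→d3:-→d4:-→d5:-→d6:-→d7:-→d8:-→d9:-→d10:-→d11:-→d12:-→d13:-→d14:H2 -> H2
  lookup 251.248.2.50: bits 11111011111110 walk d0:-→d1:-→d2:-→d3:-→d4:-→d5:-→d6:-→d7:-→d8:-→d9:-→d10:-→d11:-→d12:-→d13:-→d14:H2 -> H2
  lookup 104.128.0.169: bits 0110100010 walk d0:-→d1:-→d2:-→d3:-→d4:-→d5:-→d6:-→d7:-→d8:-→d9:-→d10:H0 -> H0
  + 251.250.135.128/28 (H4) depth=28
  + 104.0.0.0/8 (H0) depth=8
  + 251.248.0.0/13 (H4) depth=13
  del 251.250.135.128/28 (clear depth 28)
  del 104.0.0.0/8 (clear depth 8)
  + 104.155.224.0/20 (H5) depth=20
  + 104.152.0.0/14 (H4) depth=14
  + 104.152.0.0/14 (H1) depth=14
  lookup 104.128.94.118: bits 01101000100 walk d0:-→d1:-→d2:-→d3:-→d4:-→d5:-→d6:-→d7:-→d8:-→d9:-→d10:H0→d11:- -> H0
  + 104.144.0.0/12 (H3) depth=12
  del 104.128.0.0/10 (clear depth 10)
  lookup 14.176.184.16: bits 0 walk d0:-→d1:- -> no-route
  + 104.0.0.0/8 (H4) depth=8
  + 104.155.237.0/24 (H5) depth=24
  + 104.155.237.32/28 (H1) depth=28
  lookup 104.144.1.161: bits 011010001001 walk d0:-→d1:-→d2:-→d3:-→d4:-→d5:-→d6:-→d7:-→d8:H4→d9:-→d10:-→d11:-→d12:H3 -> H3
  lookup 104.0.0.0: bits 01101000 walk d0:-→d1:-→d2:-→d3:-→d4:-→d5:-→d6:-→d7:-→d8:H4 -> H4
  + 251.250.135.0/24 (H4) depth=24
  + 0.0.0.0/0 (H3) depth=0
  + 248.0.0.0/6 (H1) depth=6
  lookup 104.155.237.202: bits 011010001001101111101101 walk d0:H3→d1:-→d2:-→d3:-→d4:-→d5:-→d6:-→d7:-→d8:H4→d9:-→d10:-→d11:-→d12:H3→d13:-→d14:H1→d15:-→d16:-→d17:-→d18:-→d19:-→d20:H5→d21:-→d22:-→d23:-→d24:H5 -> H5
  lookup 104.155.237.44: bits 0110100010011011111011010010 walk d0:H3→d1:-→d2:-→d3:-→d4:-→d5:-→d6:-→d7:-→d8:H4→d9:-→d10:-→d11:-→d12:H3→d13:-→d14:H1→d15:-→d16:-→d17:-→d18:-→d19:-→d20:H5→d21:-→d22:-→d23:-→d24:H5→d25:-→d26:-→d27:-→d28:H1 -> H1
  lookup 104.5.123.4: bits 01101000 walk d0:H3→d1:-→d2:-→d3:-→d4:-→d5:-→d6:-→d7:-→d8:H4 -> H4
  del 251.250.135.0/24 (clear depth 24)
  lookup 104.155.224.21: bits 01101000100110111110 walk d0:H3→d1:-→d2:-→d3:-→d4:-→d5:-→d6:-→d7:-→d8:H4→d9:-→d10:-→d11:-→d12:H3→d13:-→d14:H1→d15:-→d16:-→d17:-→d18:-→d19:-→d20:H5 -> H5
  lookup 104.144.1.116: bits 011010001001 walk d0:H3→d1:-→d2:-→d3:-→d4:-→d5:-→d6:-→d7:-→d8:H4→d9:-→d10:-→d11:-→d12:H3 -> H3
  + 104.155.0.0/16 (H5) depth=16
  lookup 251.248.81.208: bits 11111011111110 walk d0:H3→d1:-→d2:-→d3:-→d4:-→d5:-→d6:H1→d7:-→d8:-→d9:-→d10:-→d11:-→d12:-→d13:H4→d14:H2 -> H2
  lookup 104.155.224.1: bits 01101000100110111110 walk d0:H3→d1:-→d2:-→d3:-→d4:-→d5:-→d6:-→d7:-→d8:H4→d9:-→d10:-→d11:-→d12:H3→d13:-→d14:H1→d15:-→d16:H5→d17:-→d18:-→d19:-→d20:H5 -> H5
  del 104.155.0.0/16 (clear depth 16)
  lookup 104.155.237.38: bits 0110100010011011111011010010 walk d0:H3→d1:-→d2:-→d3:-→d4:-→d5:-→d6:-→d7:-→d8:H4→d9:-→d10:-→d11:-→d12:H3→d13:-→d14:H1→d15:-→d16:-→d17:-→d18:-→d19:-→d20:H5→d21:-→d22:-→d23:-→d24:H5→d25:-→d26:-→d27:-→d28:H1 -> H1

== LOOKUPS ==
["H2","H2","H0","H0","no-route","H3","H4","H5","H1","H4","H5","H3","H2","H5","H1"]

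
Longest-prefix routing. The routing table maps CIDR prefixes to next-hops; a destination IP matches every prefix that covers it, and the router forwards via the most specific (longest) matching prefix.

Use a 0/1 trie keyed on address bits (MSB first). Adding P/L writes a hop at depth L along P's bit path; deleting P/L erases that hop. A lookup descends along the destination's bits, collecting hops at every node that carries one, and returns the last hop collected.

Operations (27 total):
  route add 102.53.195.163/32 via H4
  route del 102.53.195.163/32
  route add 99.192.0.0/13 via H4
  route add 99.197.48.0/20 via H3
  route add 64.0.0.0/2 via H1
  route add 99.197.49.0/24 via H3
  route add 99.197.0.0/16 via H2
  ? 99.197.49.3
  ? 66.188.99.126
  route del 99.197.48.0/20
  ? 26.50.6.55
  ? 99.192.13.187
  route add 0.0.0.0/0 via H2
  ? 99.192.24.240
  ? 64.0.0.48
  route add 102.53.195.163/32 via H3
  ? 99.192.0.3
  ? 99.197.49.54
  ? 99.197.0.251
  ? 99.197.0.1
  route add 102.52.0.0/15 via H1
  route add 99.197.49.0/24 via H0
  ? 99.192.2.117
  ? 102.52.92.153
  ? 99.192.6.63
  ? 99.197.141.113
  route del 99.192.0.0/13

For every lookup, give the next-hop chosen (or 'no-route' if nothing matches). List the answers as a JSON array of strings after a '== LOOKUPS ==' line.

Process each operation:
  add 102.53.195.163/32 -> H4 at depth 32
  del 102.53.195.163/32 (clear depth 32)
  add 99.192.0.0/13 -> H4 at depth 13
  add 99.197.48.0/20 -> H3 at depth 20
  add 64.0.0.0/2 -> H1 at depth 2
  add 99.197.49.0/24 -> H3 at depth 24
  add 99.197.0.0/16 -> H2 at depth 16
  ? 99.197.49.3  path d0:-→d1:-→d2:H1→d3:-→d4:-→d5:-→d6:-→d7:-→d8:-→d9:-→d10:-→d11:-→d12:-→d13:H4→d14:-→d15:-→d16:H2→d17:-→d18:-→d19:-→d20:H3→d21:-→d22:-→d23:-→d24:H3  best=H3
  ? 66.188.99.126  path d0:-→d1:-→d2:H1  best=H1
  del 99.197.48.0/20 (clear depth 20)
  ? 26.50.6.55  path d0:-→d1:-  best=no-route
  ? 99.192.13.187  path d0:-→d1:-→d2:H1→d3:-→d4:-→d5:-→d6:-→d7:-→d8:-→d9:-→d10:-→d11:-→d12:-→d13:H4  best=H4
  add 0.0.0.0/0 -> H2 at depth 0
  ? 99.192.24.240  path d0:H2→d1:-→d2:H1→d3:-→d4:-→d5:-→d6:-→d7:-→d8:-→d9:-→d10:-→d11:-→d12:-→d13:H4  best=H4
  ? 64.0.0.48  path d0:H2→d1:-→d2:H1  best=H1
  add 102.53.195.163/32 -> H3 at depth 32
  ? 99.192.0.3  path d0:H2→d1:-→d2:H1→d3:-→d4:-→d5:-→d6:-→d7:-→d8:-→d9:-→d10:-→d11:-→d12:-→d13:H4  best=H4
  ? 99.197.49.54  path d0:H2→d1:-→d2:H1→d3:-→d4:-→d5:-→d6:-→d7:-→d8:-→d9:-→d10:-→d11:-→d12:-→d13:H4→d14:-→d15:-→d16:H2→d17:-→d18:-→d19:-→d20:-→d21:-→d22:-→d23:-→d24:H3  best=H3
  ? 99.197.0.251  path d0:H2→d1:-→d2:H1→d3:-→d4:-→d5:-→d6:-→d7:-→d8:-→d9:-→d10:-→d11:-→d12:-→d13:H4→d14:-→d15:-→d16:H2→d17:-→d18:-  best=H2
  ? 99.197.0.1  path d0:H2→d1:-→d2:H1→d3:-→d4:-→d5:-→d6:-→d7:-→d8:-→d9:-→d10:-→d11:-→d12:-→d13:H4→d14:-→d15:-→d16:H2→d17:-→d18:-  best=H2
  add 102.52.0.0/15 -> H1 at depth 15
  add 99.197.49.0/24 -> H0 at depth 24
  ? 99.192.2.117  path d0:H2→d1:-→d2:H1→d3:-→d4:-→d5:-→d6:-→d7:-→d8:-→d9:-→d10:-→d11:-→d12:-→d13:H4  best=H4
  ? 102.52.92.153  path d0:H2→d1:-→d2:H1→d3:-→d4:-→d5:-→d6:-→d7:-→d8:-→d9:-→d10:-→d11:-→d12:-→d13:-→d14:-→d15:H1  best=H1
  ? 99.192.6.63  path d0:H2→d1:-→d2:H1→d3:-→d4:-→d5:-→d6:-→d7:-→d8:-→d9:-→d10:-→d11:-→d12:-→d13:H4  best=H4
  ? 99.197.141.113  path d0:H2→d1:-→d2:H1→d3:-→d4:-→d5:-→d6:-→d7:-→d8:-→d9:-→d10:-→d11:-→d12:-→d13:H4→d14:-→d15:-→d16:H2  best=H2
  del 99.192.0.0/13 (clear depth 13)

== LOOKUPS ==
["H3","H1","no-route","H4","H4","H1","H4","H3","H2","H2","H4","H1","H4","H2"]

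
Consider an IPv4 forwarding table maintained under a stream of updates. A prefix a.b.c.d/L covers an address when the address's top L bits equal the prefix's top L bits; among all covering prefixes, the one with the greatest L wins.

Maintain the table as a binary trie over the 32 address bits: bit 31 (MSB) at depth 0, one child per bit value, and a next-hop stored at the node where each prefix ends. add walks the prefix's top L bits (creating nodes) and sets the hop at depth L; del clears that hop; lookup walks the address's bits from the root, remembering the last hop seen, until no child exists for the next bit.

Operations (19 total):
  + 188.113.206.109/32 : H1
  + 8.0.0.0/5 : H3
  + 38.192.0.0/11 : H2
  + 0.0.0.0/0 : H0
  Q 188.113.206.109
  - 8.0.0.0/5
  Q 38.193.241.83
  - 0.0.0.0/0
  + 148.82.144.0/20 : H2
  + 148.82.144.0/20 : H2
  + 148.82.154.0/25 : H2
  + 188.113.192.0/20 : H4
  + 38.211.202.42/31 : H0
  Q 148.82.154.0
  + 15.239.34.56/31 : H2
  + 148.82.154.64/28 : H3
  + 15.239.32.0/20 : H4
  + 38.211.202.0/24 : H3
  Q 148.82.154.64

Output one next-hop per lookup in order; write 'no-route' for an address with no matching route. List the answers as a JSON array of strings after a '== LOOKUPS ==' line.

Process each operation:
  add 188.113.206.109/32 -> H1 at depth 32
  add 8.0.0.0/5 -> H3 at depth 5
  add 38.192.0.0/11 -> H2 at depth 11
  add 0.0.0.0/0 -> H0 at depth 0
  lookup 188.113.206.109: bits 10111100011100011100111001101101 walk d0:H0→d1:-→d2:-→d3:-→d4:-→d5:-→d6:-→d7:-→d8:-→d9:-→d10:-→d11:-→d12:-→d13:-→d14:-→d15:-→d16:-→d17:-→d18:-→d19:-→d20:-→d21:-→d22:-→d23:-→d24:-→d25:-→d26:-→d27:-→d28:-→d29:-→d30:-→d31:-→d32:H1 -> H1
  del 8.0.0.0/5 (clear depth 5)
  lookup 38.193.241.83: bits 00100110110 walk d0:H0→d1:-→d2:-→d3:-→d4:-→d5:-→d6:-→d7:-→d8:-→d9:-→d10:-→d11:H2 -> H2
  del 0.0.0.0/0 (clear depth 0)
  add 148.82.144.0/20 -> H2 at depth 20
  add 148.82.144.0/20 -> H2 at depth 20
  add 148.82.154.0/25 -> H2 at depth 25
  add 188.113.192.0/20 -> H4 at depth 20
  add 38.211.202.42/31 -> H0 at depth 31
  lookup 148.82.154.0: bits 1001010001010010100110100 walk d0:-→d1:-→d2:-→d3:-→d4:-→d5:-→d6:-→d7:-→d8:-→d9:-→d10:-→d11:-→d12:-→d13:-→d14:-→d15:-→d16:-→d17:-→d18:-→d19:-→d20:H2→d21:-→d22:-→d23:-→d24:-→d25:H2 -> H2
  add 15.239.34.56/31 -> H2 at depth 31
  add 148.82.154.64/28 -> H3 at depth 28
  add 15.239.32.0/20 -> H4 at depth 20
  add 38.211.202.0/24 -> H3 at depth 24
  lookup 148.82.154.64: bits 1001010001010010100110100100 walk d0:-→d1:-→d2:-→d3:-→d4:-→d5:-→d6:-→d7:-→d8:-→d9:-→d10:-→d11:-→d12:-→d13:-→d14:-→d15:-→d16:-→d17:-→d18:-→d19:-→d20:H2→d21:-→d22:-→d23:-→d24:-→d25:H2→d26:-→d27:-→d28:H3 -> H3

== LOOKUPS ==
["H1","H2","H2","H3"]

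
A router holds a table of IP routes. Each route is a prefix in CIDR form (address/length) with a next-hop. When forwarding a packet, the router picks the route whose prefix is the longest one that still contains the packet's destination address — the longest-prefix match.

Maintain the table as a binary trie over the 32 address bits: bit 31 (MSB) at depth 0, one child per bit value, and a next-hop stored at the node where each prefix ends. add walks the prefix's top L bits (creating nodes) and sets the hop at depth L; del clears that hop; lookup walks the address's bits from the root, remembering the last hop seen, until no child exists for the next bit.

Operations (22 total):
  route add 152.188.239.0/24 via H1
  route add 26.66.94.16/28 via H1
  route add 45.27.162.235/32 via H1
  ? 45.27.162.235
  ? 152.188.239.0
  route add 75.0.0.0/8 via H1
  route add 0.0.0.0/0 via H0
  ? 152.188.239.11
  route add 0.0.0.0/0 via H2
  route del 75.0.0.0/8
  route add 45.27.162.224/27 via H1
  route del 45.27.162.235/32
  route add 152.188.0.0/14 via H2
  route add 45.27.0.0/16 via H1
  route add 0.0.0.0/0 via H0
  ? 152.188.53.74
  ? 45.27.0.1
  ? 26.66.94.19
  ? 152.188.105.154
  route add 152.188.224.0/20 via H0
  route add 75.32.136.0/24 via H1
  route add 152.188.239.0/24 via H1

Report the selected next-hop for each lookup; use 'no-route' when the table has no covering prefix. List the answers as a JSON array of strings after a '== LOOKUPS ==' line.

Trace:
  add 152.188.239.0/24 -> H1 at depth 24
  add 26.66.94.16/28 -> H1 at depth 28
  add 45.27.162.235/32 -> H1 at depth 32
  Q 45.27.162.235: descend 00101101000110111010001011101011 ; hops seen [H1] ; pick H1
  Q 152.188.239.0: descend 100110001011110011101111 ; hops seen [H1] ; pick H1
  add 75.0.0.0/8 -> H1 at depth 8
  add 0.0.0.0/0 -> H0 at depth 0
  Q 152.188.239.11: descend 100110001011110011101111 ; hops seen [H0,H1] ; pick H1
  add 0.0.0.0/0 -> H2 at depth 0
  - 75.0.0.0/8 clear@8
  add 45.27.162.224/27 -> H1 at depth 27
  - 45.27.162.235/32 clear@32
  add 152.188.0.0/14 -> H2 at depth 14
  add 45.27.0.0/16 -> H1 at depth 16
  add 0.0.0.0/0 -> H0 at depth 0
  Q 152.188.53.74: descend 1001100010111100 ; hops seen [H0,H2] ; pick H2
  Q 45.27.0.1: descend 0010110100011011 ; hops seen [H0,H1] ; pick H1
  Q 26.66.94.19: descend 0001101001000010010111100001 ; hops seen [H0,H1] ; pick H1
  Q 152.188.105.154: descend 1001100010111100 ; hops seen [H0,H2] ; pick H2
  add 152.188.224.0/20 -> H0 at depth 20
  add 75.32.136.0/24 -> H1 at depth 24
  add 152.188.239.0/24 -> H1 at depth 24

== LOOKUPS ==
["H1","H1","H1","H2","H1","H1","H2"]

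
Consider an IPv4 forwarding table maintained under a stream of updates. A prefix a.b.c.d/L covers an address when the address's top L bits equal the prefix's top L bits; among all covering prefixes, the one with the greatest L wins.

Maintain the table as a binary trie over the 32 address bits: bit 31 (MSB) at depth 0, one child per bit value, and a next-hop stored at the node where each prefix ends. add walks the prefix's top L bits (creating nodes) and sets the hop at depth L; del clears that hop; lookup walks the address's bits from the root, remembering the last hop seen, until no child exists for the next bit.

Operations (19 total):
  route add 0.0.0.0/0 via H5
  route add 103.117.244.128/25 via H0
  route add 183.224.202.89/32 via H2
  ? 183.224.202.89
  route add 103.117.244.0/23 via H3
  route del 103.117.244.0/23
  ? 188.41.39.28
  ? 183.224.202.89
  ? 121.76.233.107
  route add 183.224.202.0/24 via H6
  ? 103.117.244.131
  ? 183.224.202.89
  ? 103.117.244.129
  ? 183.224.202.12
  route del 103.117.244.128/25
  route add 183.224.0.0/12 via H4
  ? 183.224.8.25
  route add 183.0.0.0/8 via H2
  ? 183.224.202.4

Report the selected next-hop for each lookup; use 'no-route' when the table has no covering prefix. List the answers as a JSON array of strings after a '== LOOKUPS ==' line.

Trace:
  + 0.0.0.0/0 (H5) depth=0
  + 103.117.244.128/25 (H0) depth=25
  + 183.224.202.89/32 (H2) depth=32
  ? 183.224.202.89  path d0:H5→d1:-→d2:-→d3:-→d4:-→d5:-→d6:-→d7:-→d8:-→d9:-→d10:-→d11:-→d12:-→d13:-→d14:-→d15:-→d16:-→d17:-→d18:-→d19:-→d20:-→d21:-→d22:-→d23:-→d24:-→d25:-→d26:-→d27:-→d28:-→d29:-→d30:-→d31:-→d32:H2  best=H2
  + 103.117.244.0/23 (H3) depth=23
  del 103.117.244.0/23 (clear depth 23)
  ? 188.41.39.28  path d0:H5→d1:-→d2:-→d3:-→d4:-  best=H5
  ? 183.224.202.89  path d0:H5→d1:-→d2:-→d3:-→d4:-→d5:-→d6:-→d7:-→d8:-→d9:-→d10:-→d11:-→d12:-→d13:-→d14:-→d15:-→d16:-→d17:-→d18:-→d19:-→d20:-→d21:-→d22:-→d23:-→d24:-→d25:-→d26:-→d27:-→d28:-→d29:-→d30:-→d31:-→d32:H2  best=H2
  ? 121.76.233.107  path d0:H5→d1:-→d2:-→d3:-  best=H5
  + 183.224.202.0/24 (H6) depth=24
  ? 103.117.244.131  path d0:H5→d1:-→d2:-→d3:-→d4:-→d5:-→d6:-→d7:-→d8:-→d9:-→d10:-→d11:-→d12:-→d13:-→d14:-→d15:-→d16:-→d17:-→d18:-→d19:-→d20:-→d21:-→d22:-→d23:-→d24:-→d25:H0  best=H0
  ? 183.224.202.89  path d0:H5→d1:-→d2:-→d3:-→d4:-→d5:-→d6:-→d7:-→d8:-→d9:-→d10:-→d11:-→d12:-→d13:-→d14:-→d15:-→d16:-→d17:-→d18:-→d19:-→d20:-→d21:-→d22:-→d23:-→d24:H6→d25:-→d26:-→d27:-→d28:-→d29:-→d30:-→d31:-→d32:H2  best=H2
  ? 103.117.244.129  path d0:H5→d1:-→d2:-→d3:-→d4:-→d5:-→d6:-→d7:-→d8:-→d9:-→d10:-→d11:-→d12:-→d13:-→d14:-→d15:-→d16:-→d17:-→d18:-→d19:-→d20:-→d21:-→d22:-→d23:-→d24:-→d25:H0  best=H0
  ? 183.224.202.12  path d0:H5→d1:-→d2:-→d3:-→d4:-→d5:-→d6:-→d7:-→d8:-→d9:-→d10:-→d11:-→d12:-→d13:-→d14:-→d15:-→d16:-→d17:-→d18:-→d19:-→d20:-→d21:-→d22:-→d23:-→d24:H6→d25:-  best=H6
  del 103.117.244.128/25 (clear depth 25)
  + 183.224.0.0/12 (H4) depth=12
  ? 183.224.8.25  path d0:H5→d1:-→d2:-→d3:-→d4:-→d5:-→d6:-→d7:-→d8:-→d9:-→d10:-→d11:-→d12:H4→d13:-→d14:-→d15:-→d16:-  best=H4
  + 183.0.0.0/8 (H2) depth=8
  ? 183.224.202.4  path d0:H5→d1:-→d2:-→d3:-→d4:-→d5:-→d6:-→d7:-→d8:H2→d9:-→d10:-→d11:-→d12:H4→d13:-→d14:-→d15:-→d16:-→d17:-→d18:-→d19:-→d20:-→d21:-→d22:-→d23:-→d24:H6→d25:-  best=H6

== LOOKUPS ==
["H2","H5","H2","H5","H0","H2","H0","H6","H4","H6"]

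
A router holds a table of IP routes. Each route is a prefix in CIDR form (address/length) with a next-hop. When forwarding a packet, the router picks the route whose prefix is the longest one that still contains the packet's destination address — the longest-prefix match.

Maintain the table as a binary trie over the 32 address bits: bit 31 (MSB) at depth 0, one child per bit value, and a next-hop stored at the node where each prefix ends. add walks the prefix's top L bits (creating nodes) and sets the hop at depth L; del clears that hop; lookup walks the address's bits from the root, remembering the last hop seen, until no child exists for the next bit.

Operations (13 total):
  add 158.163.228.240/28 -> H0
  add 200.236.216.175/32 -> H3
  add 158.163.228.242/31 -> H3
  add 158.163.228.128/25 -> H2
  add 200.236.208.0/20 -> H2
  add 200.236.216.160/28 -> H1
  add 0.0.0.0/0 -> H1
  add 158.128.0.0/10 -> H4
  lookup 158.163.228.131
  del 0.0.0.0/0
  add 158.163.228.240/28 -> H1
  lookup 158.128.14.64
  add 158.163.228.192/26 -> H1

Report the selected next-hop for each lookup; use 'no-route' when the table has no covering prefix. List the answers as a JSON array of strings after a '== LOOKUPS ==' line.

Process each operation:
  add 158.163.228.240/28 -> H0 at depth 28
  add 200.236.216.175/32 -> H3 at depth 32
  add 158.163.228.242/31 -> H3 at depth 31
  add 158.163.228.128/25 -> H2 at depth 25
  add 200.236.208.0/20 -> H2 at depth 20
  add 200.236.216.160/28 -> H1 at depth 28
  add 0.0.0.0/0 -> H1 at depth 0
  add 158.128.0.0/10 -> H4 at depth 10
  lookup 158.163.228.131: bits 1001111010100011111001001 walk d0:H1→d1:-→d2:-→d3:-→d4:-→d5:-→d6:-→d7:-→d8:-→d9:-→d10:H4→d11:-→d12:-→d13:-→d14:-→d15:-→d16:-→d17:-→d18:-→d19:-→d20:-→d21:-→d22:-→d23:-→d24:-→d25:H2 -> H2
  - 0.0.0.0/0 clear@0
  add 158.163.228.240/28 -> H1 at depth 28
  lookup 158.128.14.64: bits 1001111010 walk d0:-→d1:-→d2:-→d3:-→d4:-→d5:-→d6:-→d7:-→d8:-→d9:-→d10:H4 -> H4
  add 158.163.228.192/26 -> H1 at depth 26

== LOOKUPS ==
["H2","H4"]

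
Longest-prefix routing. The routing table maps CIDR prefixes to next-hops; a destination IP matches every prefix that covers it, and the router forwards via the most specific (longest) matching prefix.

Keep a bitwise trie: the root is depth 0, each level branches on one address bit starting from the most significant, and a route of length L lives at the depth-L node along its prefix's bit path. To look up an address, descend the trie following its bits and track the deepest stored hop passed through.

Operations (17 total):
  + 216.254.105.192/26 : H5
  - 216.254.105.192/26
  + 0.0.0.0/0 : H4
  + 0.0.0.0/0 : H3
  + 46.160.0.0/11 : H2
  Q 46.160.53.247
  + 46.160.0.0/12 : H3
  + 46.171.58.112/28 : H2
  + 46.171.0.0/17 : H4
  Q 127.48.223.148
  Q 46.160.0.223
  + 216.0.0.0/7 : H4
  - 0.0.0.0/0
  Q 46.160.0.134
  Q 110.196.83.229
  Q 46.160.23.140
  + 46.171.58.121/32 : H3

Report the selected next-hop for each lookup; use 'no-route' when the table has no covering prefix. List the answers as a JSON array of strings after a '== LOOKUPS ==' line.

Trace:
  + 216.254.105.192/26 (H5) depth=26
  del 216.254.105.192/26 (clear depth 26)
  + 0.0.0.0/0 (H4) depth=0
  + 0.0.0.0/0 (H3) depth=0
  + 46.160.0.0/11 (H2) depth=11
  ? 46.160.53.247  path d0:H3→d1:-→d2:-→d3:-→d4:-→d5:-→d6:-→d7:-→d8:-→d9:-→d10:-→d11:H2  best=H2
  + 46.160.0.0/12 (H3) depth=12
  + 46.171.58.112/28 (H2) depth=28
  + 46.171.0.0/17 (H4) depth=17
  ? 127.48.223.148  path d0:H3→d1:-  best=H3
  ? 46.160.0.223  path d0:H3→d1:-→d2:-→d3:-→d4:-→d5:-→d6:-→d7:-→d8:-→d9:-→d10:-→d11:H2→d12:H3  best=H3
  + 216.0.0.0/7 (H4) depth=7
  del 0.0.0.0/0 (clear depth 0)
  ? 46.160.0.134  path d0:-→d1:-→d2:-→d3:-→d4:-→d5:-→d6:-→d7:-→d8:-→d9:-→d10:-→d11:H2→d12:H3  best=H3
  ? 110.196.83.229  path d0:-→d1:-  best=no-route
  ? 46.160.23.140  path d0:-→d1:-→d2:-→d3:-→d4:-→d5:-→d6:-→d7:-→d8:-→d9:-→d10:-→d11:H2→d12:H3  best=H3
  + 46.171.58.121/32 (H3) depth=32

== LOOKUPS ==
["H2","H3","H3","H3","no-route","H3"]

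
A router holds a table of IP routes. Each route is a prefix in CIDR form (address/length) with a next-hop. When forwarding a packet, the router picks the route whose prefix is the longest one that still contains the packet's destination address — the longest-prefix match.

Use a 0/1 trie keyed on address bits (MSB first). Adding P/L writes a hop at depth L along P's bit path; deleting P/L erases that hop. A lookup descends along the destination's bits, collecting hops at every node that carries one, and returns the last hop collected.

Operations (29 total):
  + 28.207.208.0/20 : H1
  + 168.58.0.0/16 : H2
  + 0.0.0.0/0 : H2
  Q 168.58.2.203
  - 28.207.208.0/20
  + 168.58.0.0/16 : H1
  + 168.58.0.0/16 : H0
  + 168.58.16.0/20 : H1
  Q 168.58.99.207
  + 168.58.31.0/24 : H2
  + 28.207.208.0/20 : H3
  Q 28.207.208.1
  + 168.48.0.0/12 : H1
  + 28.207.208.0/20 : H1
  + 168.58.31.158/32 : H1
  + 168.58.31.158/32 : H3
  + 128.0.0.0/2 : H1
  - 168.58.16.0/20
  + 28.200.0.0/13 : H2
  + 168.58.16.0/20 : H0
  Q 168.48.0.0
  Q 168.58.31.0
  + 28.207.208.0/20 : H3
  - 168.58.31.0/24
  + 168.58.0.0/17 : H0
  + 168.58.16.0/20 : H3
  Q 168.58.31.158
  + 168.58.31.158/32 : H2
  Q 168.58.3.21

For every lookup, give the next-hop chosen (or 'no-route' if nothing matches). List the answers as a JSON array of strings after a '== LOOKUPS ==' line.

Process each operation:
  + 28.207.208.0/20 (H1) depth=20
  + 168.58.0.0/16 (H2) depth=16
  + 0.0.0.0/0 (H2) depth=0
  Q 168.58.2.203: descend 1010100000111010 ; hops seen [H2,H2] ; pick H2
  del 28.207.208.0/20 (clear depth 20)
  + 168.58.0.0/16 (H1) depth=16
  + 168.58.0.0/16 (H0) depth=16
  + 168.58.16.0/20 (H1) depth=20
  Q 168.58.99.207: descend 10101000001110100 ; hops seen [H2,H0] ; pick H0
  + 168.58.31.0/24 (H2) depth=24
  + 28.207.208.0/20 (H3) depth=20
  Q 28.207.208.1: descend 00011100110011111101 ; hops seen [H2,H3] ; pick H3
  + 168.48.0.0/12 (H1) depth=12
  + 28.207.208.0/20 (H1) depth=20
  + 168.58.31.158/32 (H1) depth=32
  + 168.58.31.158/32 (H3) depth=32
  + 128.0.0.0/2 (H1) depth=2
  del 168.58.16.0/20 (clear depth 20)
  + 28.200.0.0/13 (H2) depth=13
  + 168.58.16.0/20 (H0) depth=20
  Q 168.48.0.0: descend 101010000011 ; hops seen [H2,H1,H1] ; pick H1
  Q 168.58.31.0: descend 101010000011101000011111 ; hops seen [H2,H1,H1,H0,H0,H2] ; pick H2
  + 28.207.208.0/20 (H3) depth=20
  del 168.58.31.0/24 (clear depth 24)
  + 168.58.0.0/17 (H0) depth=17
  + 168.58.16.0/20 (H3) depth=20
  Q 168.58.31.158: descend 10101000001110100001111110011110 ; hops seen [H2,H1,H1,H0,H0,H3,H3] ; pick H3
  + 168.58.31.158/32 (H2) depth=32
  Q 168.58.3.21: descend 1010100000111010000 ; hops seen [H2,H1,H1,H0,H0] ; pick H0

== LOOKUPS ==
["H2","H0","H3","H1","H2","H3","H0"]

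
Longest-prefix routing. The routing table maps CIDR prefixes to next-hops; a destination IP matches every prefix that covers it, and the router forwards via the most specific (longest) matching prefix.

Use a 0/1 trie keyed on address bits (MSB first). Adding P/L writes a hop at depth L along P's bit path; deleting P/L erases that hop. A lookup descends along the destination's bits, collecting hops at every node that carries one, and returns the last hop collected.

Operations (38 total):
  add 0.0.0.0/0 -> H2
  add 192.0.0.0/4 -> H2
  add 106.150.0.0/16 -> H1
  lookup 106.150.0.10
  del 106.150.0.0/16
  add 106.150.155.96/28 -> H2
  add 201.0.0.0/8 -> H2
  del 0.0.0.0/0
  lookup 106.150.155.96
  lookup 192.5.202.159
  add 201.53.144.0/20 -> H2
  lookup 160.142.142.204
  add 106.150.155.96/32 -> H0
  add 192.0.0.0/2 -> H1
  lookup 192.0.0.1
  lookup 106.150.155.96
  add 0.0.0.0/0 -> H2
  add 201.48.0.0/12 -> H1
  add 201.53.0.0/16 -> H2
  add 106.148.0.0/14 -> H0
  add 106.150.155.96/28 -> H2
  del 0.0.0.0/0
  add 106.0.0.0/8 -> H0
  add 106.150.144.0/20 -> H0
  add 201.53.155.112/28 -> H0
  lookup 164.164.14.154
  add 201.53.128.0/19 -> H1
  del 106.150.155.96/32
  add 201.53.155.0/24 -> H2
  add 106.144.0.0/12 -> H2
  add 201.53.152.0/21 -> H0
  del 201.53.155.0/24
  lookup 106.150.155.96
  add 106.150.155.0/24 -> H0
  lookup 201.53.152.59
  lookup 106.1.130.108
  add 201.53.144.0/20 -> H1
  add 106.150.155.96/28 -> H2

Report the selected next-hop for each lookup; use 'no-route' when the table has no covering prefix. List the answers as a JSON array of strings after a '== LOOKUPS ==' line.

Process each operation:
  + 0.0.0.0/0 (H2) depth=0
  + 192.0.0.0/4 (H2) depth=4
  + 106.150.0.0/16 (H1) depth=16
  Q 106.150.0.10: descend 0110101010010110 ; hops seen [H2,H1] ; pick H1
  - 106.150.0.0/16 clear@16
  + 106.150.155.96/28 (H2) depth=28
  + 201.0.0.0/8 (H2) depth=8
  - 0.0.0.0/0 clear@0
  Q 106.150.155.96: descend 0110101010010110100110110110 ; hops seen [H2] ; pick H2
  Q 192.5.202.159: descend 1100 ; hops seen [H2] ; pick H2
  + 201.53.144.0/20 (H2) depth=20
  Q 160.142.142.204: descend 1 ; hops seen [∅] ; pick no-route
  + 106.150.155.96/32 (H0) depth=32
  + 192.0.0.0/2 (H1) depth=2
  Q 192.0.0.1: descend 1100 ; hops seen [H1,H2] ; pick H2
  Q 106.150.155.96: descend 01101010100101101001101101100000 ; hops seen [H2,H0] ; pick H0
  + 0.0.0.0/0 (H2) depth=0
  + 201.48.0.0/12 (H1) depth=12
  + 201.53.0.0/16 (H2) depth=16
  + 106.148.0.0/14 (H0) depth=14
  + 106.150.155.96/28 (H2) depth=28
  - 0.0.0.0/0 clear@0
  + 106.0.0.0/8 (H0) depth=8
  + 106.150.144.0/20 (H0) depth=20
  + 201.53.155.112/28 (H0) depth=28
  Q 164.164.14.154: descend 1 ; hops seen [∅] ; pick no-route
  + 201.53.128.0/19 (H1) depth=19
  - 106.150.155.96/32 clear@32
  + 201.53.155.0/24 (H2) depth=24
  + 106.144.0.0/12 (H2) depth=12
  + 201.53.152.0/21 (H0) depth=21
  - 201.53.155.0/24 clear@24
  Q 106.150.155.96: descend 01101010100101101001101101100000 ; hops seen [H0,H2,H0,H0,H2] ; pick H2
  + 106.150.155.0/24 (H0) depth=24
  Q 201.53.152.59: descend 1100100100110101100110 ; hops seen [H1,H2,H2,H1,H2,H1,H2,H0] ; pick H0
  Q 106.1.130.108: descend 01101010 ; hops seen [H0] ; pick H0
  + 201.53.144.0/20 (H1) depth=20
  + 106.150.155.96/28 (H2) depth=28

== LOOKUPS ==
["H1","H2","H2","no-route","H2","H0","no-route","H2","H0","H0"]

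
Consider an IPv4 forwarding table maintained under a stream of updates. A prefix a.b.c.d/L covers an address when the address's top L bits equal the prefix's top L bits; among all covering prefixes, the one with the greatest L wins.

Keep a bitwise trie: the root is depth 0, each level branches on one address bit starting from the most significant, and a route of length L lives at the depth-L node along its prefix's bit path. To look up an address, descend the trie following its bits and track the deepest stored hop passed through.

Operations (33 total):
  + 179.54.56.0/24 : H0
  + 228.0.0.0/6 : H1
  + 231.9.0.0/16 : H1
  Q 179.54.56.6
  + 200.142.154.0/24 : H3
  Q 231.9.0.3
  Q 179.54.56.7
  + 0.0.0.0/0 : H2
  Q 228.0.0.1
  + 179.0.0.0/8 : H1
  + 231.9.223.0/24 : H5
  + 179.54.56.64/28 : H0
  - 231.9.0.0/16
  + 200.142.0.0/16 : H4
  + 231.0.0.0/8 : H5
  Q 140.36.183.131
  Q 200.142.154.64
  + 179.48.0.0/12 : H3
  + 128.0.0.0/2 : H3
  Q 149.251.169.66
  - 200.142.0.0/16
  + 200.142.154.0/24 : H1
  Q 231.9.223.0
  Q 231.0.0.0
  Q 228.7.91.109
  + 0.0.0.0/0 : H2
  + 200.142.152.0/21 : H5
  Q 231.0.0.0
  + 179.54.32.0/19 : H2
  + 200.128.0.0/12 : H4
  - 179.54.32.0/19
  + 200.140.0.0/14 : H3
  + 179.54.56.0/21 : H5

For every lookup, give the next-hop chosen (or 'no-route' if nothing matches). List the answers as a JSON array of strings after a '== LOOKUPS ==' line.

Process each operation:
  add 179.54.56.0/24 -> H0 at depth 24
  add 228.0.0.0/6 -> H1 at depth 6
  add 231.9.0.0/16 -> H1 at depth 16
  lookup 179.54.56.6: bits 101100110011011000111000 walk d0:-→d1:-→d2:-→d3:-→d4:-→d5:-→d6:-→d7:-→d8:-→d9:-→d10:-→d11:-→d12:-→d13:-→d14:-→d15:-→d16:-→d17:-→d18:-→d19:-→d20:-→d21:-→d22:-→d23:-→d24:H0 -> H0
  add 200.142.154.0/24 -> H3 at depth 24
  lookup 231.9.0.3: bits 1110011100001001 walk d0:-→d1:-→d2:-→d3:-→d4:-→d5:-→d6:H1→d7:-→d8:-→d9:-→d10:-→d11:-→d12:-→d13:-→d14:-→d15:-→d16:H1 -> H1
  lookup 179.54.56.7: bits 101100110011011000111000 walk d0:-→d1:-→d2:-→d3:-→d4:-→d5:-→d6:-→d7:-→d8:-→d9:-→d10:-→d11:-→d12:-→d13:-→d14:-→d15:-→d16:-→d17:-→d18:-→d19:-→d20:-→d21:-→d22:-→d23:-→d24:H0 -> H0
  add 0.0.0.0/0 -> H2 at depth 0
  lookup 228.0.0.1: bits 111001 walk d0:H2→d1:-→d2:-→d3:-→d4:-→d5:-→d6:H1 -> H1
  add 179.0.0.0/8 -> H1 at depth 8
  add 231.9.223.0/24 -> H5 at depth 24
  add 179.54.56.64/28 -> H0 at depth 28
  del 231.9.0.0/16 (clear depth 16)
  add 200.142.0.0/16 -> H4 at depth 16
  add 231.0.0.0/8 -> H5 at depth 8
  lookup 140.36.183.131: bits 10 walk d0:H2→d1:-→d2:- -> H2
  lookup 200.142.154.64: bits 110010001000111010011010 walk d0:H2→d1:-→d2:-→d3:-→d4:-→d5:-→d6:-→d7:-→d8:-→d9:-→d10:-→d11:-→d12:-→d13:-→d14:-→d15:-→d16:H4→d17:-→d18:-→d19:-→d20:-→d21:-→d22:-→d23:-→d24:H3 -> H3
  add 179.48.0.0/12 -> H3 at depth 12
  add 128.0.0.0/2 -> H3 at depth 2
  lookup 149.251.169.66: bits 10 walk d0:H2→d1:-→d2:H3 -> H3
  del 200.142.0.0/16 (clear depth 16)
  add 200.142.154.0/24 -> H1 at depth 24
  lookup 231.9.223.0: bits 111001110000100111011111 walk d0:H2→d1:-→d2:-→d3:-→d4:-→d5:-→d6:H1→d7:-→d8:H5→d9:-→d10:-→d11:-→d12:-→d13:-→d14:-→d15:-→d16:-→d17:-→d18:-→d19:-→d20:-→d21:-→d22:-→d23:-→d24:H5 -> H5
  lookup 231.0.0.0: bits 111001110000 walk d0:H2→d1:-→d2:-→d3:-→d4:-→d5:-→d6:H1→d7:-→d8:H5→d9:-→d10:-→d11:-→d12:- -> H5
  lookup 228.7.91.109: bits 111001 walk d0:H2→d1:-→d2:-→d3:-→d4:-→d5:-→d6:H1 -> H1
  add 0.0.0.0/0 -> H2 at depth 0
  add 200.142.152.0/21 -> H5 at depth 21
  lookup 231.0.0.0: bits 111001110000 walk d0:H2→d1:-→d2:-→d3:-→d4:-→d5:-→d6:H1→d7:-→d8:H5→d9:-→d10:-→d11:-→d12:- -> H5
  add 179.54.32.0/19 -> H2 at depth 19
  add 200.128.0.0/12 -> H4 at depth 12
  del 179.54.32.0/19 (clear depth 19)
  add 200.140.0.0/14 -> H3 at depth 14
  add 179.54.56.0/21 -> H5 at depth 21

== LOOKUPS ==
["H0","H1","H0","H1","H2","H3","H3","H5","H5","H1","H5"]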